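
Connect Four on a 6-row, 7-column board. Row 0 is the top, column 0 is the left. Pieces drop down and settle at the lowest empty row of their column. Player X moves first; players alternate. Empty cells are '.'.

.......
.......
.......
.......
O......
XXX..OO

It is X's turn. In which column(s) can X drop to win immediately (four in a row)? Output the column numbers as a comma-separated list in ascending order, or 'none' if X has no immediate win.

col 0: drop X → no win
col 1: drop X → no win
col 2: drop X → no win
col 3: drop X → WIN!
col 4: drop X → no win
col 5: drop X → no win
col 6: drop X → no win

Answer: 3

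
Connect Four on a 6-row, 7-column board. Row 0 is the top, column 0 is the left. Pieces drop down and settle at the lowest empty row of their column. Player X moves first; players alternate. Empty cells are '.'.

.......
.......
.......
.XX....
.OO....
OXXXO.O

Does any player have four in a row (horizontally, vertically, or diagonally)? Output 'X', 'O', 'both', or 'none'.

none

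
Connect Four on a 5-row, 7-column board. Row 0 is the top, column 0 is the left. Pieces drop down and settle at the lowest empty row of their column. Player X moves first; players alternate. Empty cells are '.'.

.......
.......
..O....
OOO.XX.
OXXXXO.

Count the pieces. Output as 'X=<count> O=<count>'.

X=6 O=6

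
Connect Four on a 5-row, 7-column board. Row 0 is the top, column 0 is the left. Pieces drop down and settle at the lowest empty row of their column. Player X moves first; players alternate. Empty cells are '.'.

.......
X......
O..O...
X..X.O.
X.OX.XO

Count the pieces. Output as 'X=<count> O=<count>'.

X=6 O=5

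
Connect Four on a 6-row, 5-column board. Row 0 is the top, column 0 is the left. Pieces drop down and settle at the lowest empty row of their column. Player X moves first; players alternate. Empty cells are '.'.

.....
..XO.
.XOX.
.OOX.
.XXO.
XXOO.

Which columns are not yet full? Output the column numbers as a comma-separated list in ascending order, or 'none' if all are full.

Answer: 0,1,2,3,4

Derivation:
col 0: top cell = '.' → open
col 1: top cell = '.' → open
col 2: top cell = '.' → open
col 3: top cell = '.' → open
col 4: top cell = '.' → open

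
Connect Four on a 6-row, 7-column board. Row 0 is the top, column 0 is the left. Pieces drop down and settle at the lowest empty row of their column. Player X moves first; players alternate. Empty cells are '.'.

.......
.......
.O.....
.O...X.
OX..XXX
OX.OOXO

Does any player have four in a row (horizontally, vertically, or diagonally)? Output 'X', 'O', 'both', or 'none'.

none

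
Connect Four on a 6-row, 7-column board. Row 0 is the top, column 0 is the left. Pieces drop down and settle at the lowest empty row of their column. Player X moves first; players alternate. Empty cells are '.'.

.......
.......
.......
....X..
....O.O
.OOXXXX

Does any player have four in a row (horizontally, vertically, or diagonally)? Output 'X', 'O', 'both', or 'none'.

X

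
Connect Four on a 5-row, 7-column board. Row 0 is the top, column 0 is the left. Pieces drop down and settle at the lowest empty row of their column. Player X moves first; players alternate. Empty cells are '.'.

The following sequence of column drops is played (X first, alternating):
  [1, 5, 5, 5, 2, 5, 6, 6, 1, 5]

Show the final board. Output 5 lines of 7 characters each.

Answer: .....O.
.....O.
.....O.
.X...XO
.XX..OX

Derivation:
Move 1: X drops in col 1, lands at row 4
Move 2: O drops in col 5, lands at row 4
Move 3: X drops in col 5, lands at row 3
Move 4: O drops in col 5, lands at row 2
Move 5: X drops in col 2, lands at row 4
Move 6: O drops in col 5, lands at row 1
Move 7: X drops in col 6, lands at row 4
Move 8: O drops in col 6, lands at row 3
Move 9: X drops in col 1, lands at row 3
Move 10: O drops in col 5, lands at row 0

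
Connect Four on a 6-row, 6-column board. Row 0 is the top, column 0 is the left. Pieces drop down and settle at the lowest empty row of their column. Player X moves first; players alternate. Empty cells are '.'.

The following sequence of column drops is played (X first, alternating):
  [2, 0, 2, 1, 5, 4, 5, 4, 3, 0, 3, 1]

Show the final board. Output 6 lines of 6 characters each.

Answer: ......
......
......
......
OOXXOX
OOXXOX

Derivation:
Move 1: X drops in col 2, lands at row 5
Move 2: O drops in col 0, lands at row 5
Move 3: X drops in col 2, lands at row 4
Move 4: O drops in col 1, lands at row 5
Move 5: X drops in col 5, lands at row 5
Move 6: O drops in col 4, lands at row 5
Move 7: X drops in col 5, lands at row 4
Move 8: O drops in col 4, lands at row 4
Move 9: X drops in col 3, lands at row 5
Move 10: O drops in col 0, lands at row 4
Move 11: X drops in col 3, lands at row 4
Move 12: O drops in col 1, lands at row 4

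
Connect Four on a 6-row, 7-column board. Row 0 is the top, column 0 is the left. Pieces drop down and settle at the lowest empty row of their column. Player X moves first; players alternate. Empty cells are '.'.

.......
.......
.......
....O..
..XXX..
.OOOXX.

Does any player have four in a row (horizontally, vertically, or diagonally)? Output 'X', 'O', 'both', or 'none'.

none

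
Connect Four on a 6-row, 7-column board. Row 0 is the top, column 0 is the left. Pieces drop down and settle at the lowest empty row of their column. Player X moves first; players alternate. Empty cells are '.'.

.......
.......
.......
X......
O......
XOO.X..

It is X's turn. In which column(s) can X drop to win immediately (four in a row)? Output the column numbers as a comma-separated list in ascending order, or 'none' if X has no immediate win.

Answer: none

Derivation:
col 0: drop X → no win
col 1: drop X → no win
col 2: drop X → no win
col 3: drop X → no win
col 4: drop X → no win
col 5: drop X → no win
col 6: drop X → no win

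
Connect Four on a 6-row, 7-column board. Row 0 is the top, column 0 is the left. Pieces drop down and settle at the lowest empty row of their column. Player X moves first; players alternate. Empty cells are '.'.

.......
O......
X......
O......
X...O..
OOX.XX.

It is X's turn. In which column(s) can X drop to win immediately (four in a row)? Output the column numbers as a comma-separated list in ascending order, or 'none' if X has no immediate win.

Answer: 3

Derivation:
col 0: drop X → no win
col 1: drop X → no win
col 2: drop X → no win
col 3: drop X → WIN!
col 4: drop X → no win
col 5: drop X → no win
col 6: drop X → no win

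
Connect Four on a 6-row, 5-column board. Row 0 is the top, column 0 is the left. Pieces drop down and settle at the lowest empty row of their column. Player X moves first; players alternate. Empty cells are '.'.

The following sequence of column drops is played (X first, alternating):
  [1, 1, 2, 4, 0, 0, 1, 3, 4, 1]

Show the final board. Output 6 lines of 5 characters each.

Answer: .....
.....
.O...
.X...
OO..X
XXXOO

Derivation:
Move 1: X drops in col 1, lands at row 5
Move 2: O drops in col 1, lands at row 4
Move 3: X drops in col 2, lands at row 5
Move 4: O drops in col 4, lands at row 5
Move 5: X drops in col 0, lands at row 5
Move 6: O drops in col 0, lands at row 4
Move 7: X drops in col 1, lands at row 3
Move 8: O drops in col 3, lands at row 5
Move 9: X drops in col 4, lands at row 4
Move 10: O drops in col 1, lands at row 2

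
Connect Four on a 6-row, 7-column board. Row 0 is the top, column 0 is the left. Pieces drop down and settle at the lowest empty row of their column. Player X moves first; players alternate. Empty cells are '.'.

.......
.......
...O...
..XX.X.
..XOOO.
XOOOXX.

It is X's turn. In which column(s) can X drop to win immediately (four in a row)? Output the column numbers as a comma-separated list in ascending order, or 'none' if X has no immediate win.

col 0: drop X → no win
col 1: drop X → no win
col 2: drop X → no win
col 3: drop X → no win
col 4: drop X → WIN!
col 5: drop X → no win
col 6: drop X → no win

Answer: 4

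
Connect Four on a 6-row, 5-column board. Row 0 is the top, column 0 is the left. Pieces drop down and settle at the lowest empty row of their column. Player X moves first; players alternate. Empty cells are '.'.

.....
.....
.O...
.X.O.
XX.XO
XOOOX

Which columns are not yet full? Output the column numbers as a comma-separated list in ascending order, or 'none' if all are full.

Answer: 0,1,2,3,4

Derivation:
col 0: top cell = '.' → open
col 1: top cell = '.' → open
col 2: top cell = '.' → open
col 3: top cell = '.' → open
col 4: top cell = '.' → open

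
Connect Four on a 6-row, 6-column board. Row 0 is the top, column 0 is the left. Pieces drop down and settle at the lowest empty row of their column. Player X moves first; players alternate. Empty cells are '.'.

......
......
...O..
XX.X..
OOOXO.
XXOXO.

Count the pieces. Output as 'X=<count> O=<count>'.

X=7 O=7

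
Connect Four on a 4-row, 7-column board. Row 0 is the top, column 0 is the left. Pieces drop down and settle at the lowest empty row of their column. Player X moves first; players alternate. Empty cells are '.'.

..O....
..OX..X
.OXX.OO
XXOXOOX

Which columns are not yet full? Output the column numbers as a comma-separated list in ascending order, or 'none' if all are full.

Answer: 0,1,3,4,5,6

Derivation:
col 0: top cell = '.' → open
col 1: top cell = '.' → open
col 2: top cell = 'O' → FULL
col 3: top cell = '.' → open
col 4: top cell = '.' → open
col 5: top cell = '.' → open
col 6: top cell = '.' → open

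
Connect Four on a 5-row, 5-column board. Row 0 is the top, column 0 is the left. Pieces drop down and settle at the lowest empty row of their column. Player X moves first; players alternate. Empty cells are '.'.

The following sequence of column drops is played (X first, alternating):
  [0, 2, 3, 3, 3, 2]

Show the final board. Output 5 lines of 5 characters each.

Answer: .....
.....
...X.
..OO.
X.OX.

Derivation:
Move 1: X drops in col 0, lands at row 4
Move 2: O drops in col 2, lands at row 4
Move 3: X drops in col 3, lands at row 4
Move 4: O drops in col 3, lands at row 3
Move 5: X drops in col 3, lands at row 2
Move 6: O drops in col 2, lands at row 3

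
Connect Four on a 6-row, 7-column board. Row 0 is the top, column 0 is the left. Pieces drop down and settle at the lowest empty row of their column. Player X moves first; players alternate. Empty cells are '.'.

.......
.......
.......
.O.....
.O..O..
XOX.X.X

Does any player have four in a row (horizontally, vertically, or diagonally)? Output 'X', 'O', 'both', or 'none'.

none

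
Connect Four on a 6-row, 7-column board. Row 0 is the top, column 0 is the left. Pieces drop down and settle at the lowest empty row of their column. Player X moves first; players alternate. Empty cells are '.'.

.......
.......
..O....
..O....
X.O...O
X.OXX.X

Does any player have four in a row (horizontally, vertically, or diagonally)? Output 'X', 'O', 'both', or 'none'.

O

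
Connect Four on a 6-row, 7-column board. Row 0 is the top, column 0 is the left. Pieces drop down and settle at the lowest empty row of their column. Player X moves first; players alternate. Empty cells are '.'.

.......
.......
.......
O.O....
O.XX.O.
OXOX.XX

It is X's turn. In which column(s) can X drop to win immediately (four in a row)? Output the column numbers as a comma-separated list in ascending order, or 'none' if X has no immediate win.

Answer: 4

Derivation:
col 0: drop X → no win
col 1: drop X → no win
col 2: drop X → no win
col 3: drop X → no win
col 4: drop X → WIN!
col 5: drop X → no win
col 6: drop X → no win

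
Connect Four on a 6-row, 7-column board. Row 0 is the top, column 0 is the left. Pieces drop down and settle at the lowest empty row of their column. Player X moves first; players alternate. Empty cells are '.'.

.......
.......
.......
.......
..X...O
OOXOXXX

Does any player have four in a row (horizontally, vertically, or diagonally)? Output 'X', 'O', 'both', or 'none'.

none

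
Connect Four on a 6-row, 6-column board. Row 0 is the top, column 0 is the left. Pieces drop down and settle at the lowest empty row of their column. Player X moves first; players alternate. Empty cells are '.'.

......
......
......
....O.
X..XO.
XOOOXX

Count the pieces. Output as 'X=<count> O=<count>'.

X=5 O=5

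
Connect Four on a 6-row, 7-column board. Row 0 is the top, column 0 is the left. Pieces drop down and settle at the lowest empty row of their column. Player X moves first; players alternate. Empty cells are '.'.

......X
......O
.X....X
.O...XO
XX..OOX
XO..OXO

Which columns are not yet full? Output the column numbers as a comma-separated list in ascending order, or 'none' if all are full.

Answer: 0,1,2,3,4,5

Derivation:
col 0: top cell = '.' → open
col 1: top cell = '.' → open
col 2: top cell = '.' → open
col 3: top cell = '.' → open
col 4: top cell = '.' → open
col 5: top cell = '.' → open
col 6: top cell = 'X' → FULL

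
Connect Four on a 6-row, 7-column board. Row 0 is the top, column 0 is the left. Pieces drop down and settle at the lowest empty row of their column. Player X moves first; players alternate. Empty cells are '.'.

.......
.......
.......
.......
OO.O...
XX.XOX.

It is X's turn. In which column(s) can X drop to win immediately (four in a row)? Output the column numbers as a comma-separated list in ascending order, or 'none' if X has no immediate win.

col 0: drop X → no win
col 1: drop X → no win
col 2: drop X → WIN!
col 3: drop X → no win
col 4: drop X → no win
col 5: drop X → no win
col 6: drop X → no win

Answer: 2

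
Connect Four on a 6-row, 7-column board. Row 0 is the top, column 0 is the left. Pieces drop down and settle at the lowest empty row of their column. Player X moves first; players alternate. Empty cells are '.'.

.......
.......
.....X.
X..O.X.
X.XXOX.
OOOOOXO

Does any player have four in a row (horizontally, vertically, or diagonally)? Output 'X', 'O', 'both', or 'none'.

both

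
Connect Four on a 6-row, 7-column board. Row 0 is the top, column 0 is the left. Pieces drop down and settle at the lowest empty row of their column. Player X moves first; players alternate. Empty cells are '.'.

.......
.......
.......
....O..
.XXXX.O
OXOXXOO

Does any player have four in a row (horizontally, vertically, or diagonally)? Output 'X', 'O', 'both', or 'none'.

X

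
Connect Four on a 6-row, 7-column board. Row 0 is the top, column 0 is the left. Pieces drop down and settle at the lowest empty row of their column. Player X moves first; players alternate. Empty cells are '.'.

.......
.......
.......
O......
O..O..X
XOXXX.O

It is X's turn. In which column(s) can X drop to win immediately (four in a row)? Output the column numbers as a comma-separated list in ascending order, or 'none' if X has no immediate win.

Answer: 5

Derivation:
col 0: drop X → no win
col 1: drop X → no win
col 2: drop X → no win
col 3: drop X → no win
col 4: drop X → no win
col 5: drop X → WIN!
col 6: drop X → no win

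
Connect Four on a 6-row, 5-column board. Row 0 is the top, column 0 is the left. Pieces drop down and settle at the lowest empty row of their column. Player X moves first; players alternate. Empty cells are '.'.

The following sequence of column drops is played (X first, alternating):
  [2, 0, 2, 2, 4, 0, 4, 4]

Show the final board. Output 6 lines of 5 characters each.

Answer: .....
.....
.....
..O.O
O.X.X
O.X.X

Derivation:
Move 1: X drops in col 2, lands at row 5
Move 2: O drops in col 0, lands at row 5
Move 3: X drops in col 2, lands at row 4
Move 4: O drops in col 2, lands at row 3
Move 5: X drops in col 4, lands at row 5
Move 6: O drops in col 0, lands at row 4
Move 7: X drops in col 4, lands at row 4
Move 8: O drops in col 4, lands at row 3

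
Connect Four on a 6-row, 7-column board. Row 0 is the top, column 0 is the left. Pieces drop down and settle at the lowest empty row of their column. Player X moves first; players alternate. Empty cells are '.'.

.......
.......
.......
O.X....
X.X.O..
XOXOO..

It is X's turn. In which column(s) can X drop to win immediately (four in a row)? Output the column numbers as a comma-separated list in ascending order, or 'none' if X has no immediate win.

col 0: drop X → no win
col 1: drop X → no win
col 2: drop X → WIN!
col 3: drop X → no win
col 4: drop X → no win
col 5: drop X → no win
col 6: drop X → no win

Answer: 2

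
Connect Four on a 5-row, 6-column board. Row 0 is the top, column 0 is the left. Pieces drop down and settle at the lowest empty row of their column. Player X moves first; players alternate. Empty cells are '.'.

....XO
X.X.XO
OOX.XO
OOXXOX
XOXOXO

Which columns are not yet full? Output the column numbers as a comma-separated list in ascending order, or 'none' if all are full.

col 0: top cell = '.' → open
col 1: top cell = '.' → open
col 2: top cell = '.' → open
col 3: top cell = '.' → open
col 4: top cell = 'X' → FULL
col 5: top cell = 'O' → FULL

Answer: 0,1,2,3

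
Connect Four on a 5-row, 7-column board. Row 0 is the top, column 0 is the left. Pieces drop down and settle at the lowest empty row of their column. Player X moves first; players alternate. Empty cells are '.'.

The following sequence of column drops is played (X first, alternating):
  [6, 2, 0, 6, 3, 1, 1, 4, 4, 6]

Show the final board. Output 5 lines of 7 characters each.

Move 1: X drops in col 6, lands at row 4
Move 2: O drops in col 2, lands at row 4
Move 3: X drops in col 0, lands at row 4
Move 4: O drops in col 6, lands at row 3
Move 5: X drops in col 3, lands at row 4
Move 6: O drops in col 1, lands at row 4
Move 7: X drops in col 1, lands at row 3
Move 8: O drops in col 4, lands at row 4
Move 9: X drops in col 4, lands at row 3
Move 10: O drops in col 6, lands at row 2

Answer: .......
.......
......O
.X..X.O
XOOXO.X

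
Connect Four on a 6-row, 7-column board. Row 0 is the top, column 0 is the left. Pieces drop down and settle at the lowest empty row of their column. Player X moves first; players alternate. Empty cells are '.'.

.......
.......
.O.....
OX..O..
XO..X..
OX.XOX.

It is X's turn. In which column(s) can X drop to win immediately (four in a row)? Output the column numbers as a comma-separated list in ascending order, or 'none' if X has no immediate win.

col 0: drop X → no win
col 1: drop X → no win
col 2: drop X → no win
col 3: drop X → no win
col 4: drop X → no win
col 5: drop X → no win
col 6: drop X → no win

Answer: none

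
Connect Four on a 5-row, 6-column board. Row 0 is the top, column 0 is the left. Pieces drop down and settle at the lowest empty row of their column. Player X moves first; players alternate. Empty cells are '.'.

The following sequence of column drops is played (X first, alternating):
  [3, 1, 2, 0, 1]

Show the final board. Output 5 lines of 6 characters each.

Answer: ......
......
......
.X....
OOXX..

Derivation:
Move 1: X drops in col 3, lands at row 4
Move 2: O drops in col 1, lands at row 4
Move 3: X drops in col 2, lands at row 4
Move 4: O drops in col 0, lands at row 4
Move 5: X drops in col 1, lands at row 3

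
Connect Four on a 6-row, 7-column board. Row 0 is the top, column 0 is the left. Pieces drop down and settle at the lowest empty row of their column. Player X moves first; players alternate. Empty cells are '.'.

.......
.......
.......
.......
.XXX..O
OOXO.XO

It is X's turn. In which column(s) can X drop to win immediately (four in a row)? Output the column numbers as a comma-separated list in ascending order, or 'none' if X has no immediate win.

Answer: 0

Derivation:
col 0: drop X → WIN!
col 1: drop X → no win
col 2: drop X → no win
col 3: drop X → no win
col 4: drop X → no win
col 5: drop X → no win
col 6: drop X → no win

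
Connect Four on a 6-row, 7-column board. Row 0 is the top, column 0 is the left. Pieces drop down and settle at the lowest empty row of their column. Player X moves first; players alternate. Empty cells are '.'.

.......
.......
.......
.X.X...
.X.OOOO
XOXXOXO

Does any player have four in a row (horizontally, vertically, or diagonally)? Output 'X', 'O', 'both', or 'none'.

O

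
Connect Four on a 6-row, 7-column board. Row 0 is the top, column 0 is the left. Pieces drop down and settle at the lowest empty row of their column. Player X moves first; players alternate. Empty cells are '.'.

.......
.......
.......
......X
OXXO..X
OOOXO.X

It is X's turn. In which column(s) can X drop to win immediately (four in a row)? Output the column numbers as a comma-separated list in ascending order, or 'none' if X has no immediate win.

Answer: 6

Derivation:
col 0: drop X → no win
col 1: drop X → no win
col 2: drop X → no win
col 3: drop X → no win
col 4: drop X → no win
col 5: drop X → no win
col 6: drop X → WIN!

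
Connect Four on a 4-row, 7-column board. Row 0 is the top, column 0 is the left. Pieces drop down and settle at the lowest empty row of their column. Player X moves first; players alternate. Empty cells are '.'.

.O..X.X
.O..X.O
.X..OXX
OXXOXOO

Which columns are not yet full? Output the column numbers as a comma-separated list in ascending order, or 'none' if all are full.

Answer: 0,2,3,5

Derivation:
col 0: top cell = '.' → open
col 1: top cell = 'O' → FULL
col 2: top cell = '.' → open
col 3: top cell = '.' → open
col 4: top cell = 'X' → FULL
col 5: top cell = '.' → open
col 6: top cell = 'X' → FULL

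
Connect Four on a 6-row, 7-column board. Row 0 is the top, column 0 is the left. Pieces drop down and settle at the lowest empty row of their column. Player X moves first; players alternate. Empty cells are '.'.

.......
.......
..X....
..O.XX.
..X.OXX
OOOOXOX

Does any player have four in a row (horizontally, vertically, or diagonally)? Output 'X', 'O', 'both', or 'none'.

O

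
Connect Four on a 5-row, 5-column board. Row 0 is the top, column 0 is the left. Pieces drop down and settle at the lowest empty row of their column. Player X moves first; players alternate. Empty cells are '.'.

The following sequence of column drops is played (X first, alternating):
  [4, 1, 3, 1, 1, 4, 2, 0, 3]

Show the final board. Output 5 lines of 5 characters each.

Move 1: X drops in col 4, lands at row 4
Move 2: O drops in col 1, lands at row 4
Move 3: X drops in col 3, lands at row 4
Move 4: O drops in col 1, lands at row 3
Move 5: X drops in col 1, lands at row 2
Move 6: O drops in col 4, lands at row 3
Move 7: X drops in col 2, lands at row 4
Move 8: O drops in col 0, lands at row 4
Move 9: X drops in col 3, lands at row 3

Answer: .....
.....
.X...
.O.XO
OOXXX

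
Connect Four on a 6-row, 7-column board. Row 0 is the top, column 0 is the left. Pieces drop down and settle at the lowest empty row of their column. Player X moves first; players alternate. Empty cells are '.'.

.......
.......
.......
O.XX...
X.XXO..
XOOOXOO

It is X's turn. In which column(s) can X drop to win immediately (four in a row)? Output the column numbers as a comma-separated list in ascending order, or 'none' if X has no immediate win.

col 0: drop X → no win
col 1: drop X → WIN!
col 2: drop X → no win
col 3: drop X → no win
col 4: drop X → no win
col 5: drop X → no win
col 6: drop X → no win

Answer: 1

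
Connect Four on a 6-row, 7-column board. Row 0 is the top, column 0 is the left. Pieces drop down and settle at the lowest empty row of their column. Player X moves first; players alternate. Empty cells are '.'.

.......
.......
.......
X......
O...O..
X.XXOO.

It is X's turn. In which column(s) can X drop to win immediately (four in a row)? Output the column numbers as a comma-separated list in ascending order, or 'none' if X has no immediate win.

Answer: 1

Derivation:
col 0: drop X → no win
col 1: drop X → WIN!
col 2: drop X → no win
col 3: drop X → no win
col 4: drop X → no win
col 5: drop X → no win
col 6: drop X → no win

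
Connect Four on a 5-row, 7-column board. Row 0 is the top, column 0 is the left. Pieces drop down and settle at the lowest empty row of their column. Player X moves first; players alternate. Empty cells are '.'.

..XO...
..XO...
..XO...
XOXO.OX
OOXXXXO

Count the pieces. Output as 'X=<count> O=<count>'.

X=10 O=9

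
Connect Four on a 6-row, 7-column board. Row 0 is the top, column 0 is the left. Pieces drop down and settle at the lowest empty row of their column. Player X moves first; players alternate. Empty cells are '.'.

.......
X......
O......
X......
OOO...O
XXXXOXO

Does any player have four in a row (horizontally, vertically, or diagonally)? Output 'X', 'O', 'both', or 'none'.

X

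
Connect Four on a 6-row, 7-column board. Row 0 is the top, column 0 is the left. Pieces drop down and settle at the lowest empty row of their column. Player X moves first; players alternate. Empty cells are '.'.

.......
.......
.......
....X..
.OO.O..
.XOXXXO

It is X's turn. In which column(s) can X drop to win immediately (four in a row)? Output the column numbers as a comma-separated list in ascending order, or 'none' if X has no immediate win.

col 0: drop X → no win
col 1: drop X → no win
col 2: drop X → no win
col 3: drop X → no win
col 4: drop X → no win
col 5: drop X → no win
col 6: drop X → no win

Answer: none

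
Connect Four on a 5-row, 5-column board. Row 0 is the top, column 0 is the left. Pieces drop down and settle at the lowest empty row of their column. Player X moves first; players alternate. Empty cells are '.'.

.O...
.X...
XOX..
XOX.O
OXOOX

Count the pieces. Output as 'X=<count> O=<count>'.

X=7 O=7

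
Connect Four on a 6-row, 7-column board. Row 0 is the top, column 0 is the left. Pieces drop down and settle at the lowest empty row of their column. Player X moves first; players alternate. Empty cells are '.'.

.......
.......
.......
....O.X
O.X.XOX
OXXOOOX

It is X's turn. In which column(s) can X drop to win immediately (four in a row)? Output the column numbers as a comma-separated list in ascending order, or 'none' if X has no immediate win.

col 0: drop X → no win
col 1: drop X → no win
col 2: drop X → no win
col 3: drop X → no win
col 4: drop X → no win
col 5: drop X → no win
col 6: drop X → WIN!

Answer: 6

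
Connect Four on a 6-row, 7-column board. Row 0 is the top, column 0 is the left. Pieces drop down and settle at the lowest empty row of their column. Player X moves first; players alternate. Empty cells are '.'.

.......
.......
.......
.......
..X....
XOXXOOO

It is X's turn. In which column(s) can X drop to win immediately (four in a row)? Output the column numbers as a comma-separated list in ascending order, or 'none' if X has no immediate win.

Answer: none

Derivation:
col 0: drop X → no win
col 1: drop X → no win
col 2: drop X → no win
col 3: drop X → no win
col 4: drop X → no win
col 5: drop X → no win
col 6: drop X → no win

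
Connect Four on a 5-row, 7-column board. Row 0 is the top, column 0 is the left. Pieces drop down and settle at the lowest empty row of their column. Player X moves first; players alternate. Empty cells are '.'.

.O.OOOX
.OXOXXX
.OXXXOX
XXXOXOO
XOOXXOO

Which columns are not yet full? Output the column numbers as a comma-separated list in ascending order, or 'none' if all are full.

Answer: 0,2

Derivation:
col 0: top cell = '.' → open
col 1: top cell = 'O' → FULL
col 2: top cell = '.' → open
col 3: top cell = 'O' → FULL
col 4: top cell = 'O' → FULL
col 5: top cell = 'O' → FULL
col 6: top cell = 'X' → FULL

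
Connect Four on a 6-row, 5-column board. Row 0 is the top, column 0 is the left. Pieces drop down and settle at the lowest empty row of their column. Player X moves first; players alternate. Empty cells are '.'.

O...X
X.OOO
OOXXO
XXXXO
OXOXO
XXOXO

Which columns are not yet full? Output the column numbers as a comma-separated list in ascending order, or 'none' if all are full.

col 0: top cell = 'O' → FULL
col 1: top cell = '.' → open
col 2: top cell = '.' → open
col 3: top cell = '.' → open
col 4: top cell = 'X' → FULL

Answer: 1,2,3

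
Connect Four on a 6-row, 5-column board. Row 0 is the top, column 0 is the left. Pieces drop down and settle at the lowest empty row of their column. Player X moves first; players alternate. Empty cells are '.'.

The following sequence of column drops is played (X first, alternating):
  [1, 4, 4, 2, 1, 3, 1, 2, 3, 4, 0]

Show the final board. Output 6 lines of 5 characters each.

Move 1: X drops in col 1, lands at row 5
Move 2: O drops in col 4, lands at row 5
Move 3: X drops in col 4, lands at row 4
Move 4: O drops in col 2, lands at row 5
Move 5: X drops in col 1, lands at row 4
Move 6: O drops in col 3, lands at row 5
Move 7: X drops in col 1, lands at row 3
Move 8: O drops in col 2, lands at row 4
Move 9: X drops in col 3, lands at row 4
Move 10: O drops in col 4, lands at row 3
Move 11: X drops in col 0, lands at row 5

Answer: .....
.....
.....
.X..O
.XOXX
XXOOO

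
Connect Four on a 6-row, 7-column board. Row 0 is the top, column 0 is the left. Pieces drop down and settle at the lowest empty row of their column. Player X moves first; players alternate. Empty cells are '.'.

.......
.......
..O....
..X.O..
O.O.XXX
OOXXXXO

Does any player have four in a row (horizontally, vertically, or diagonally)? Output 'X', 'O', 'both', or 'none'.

X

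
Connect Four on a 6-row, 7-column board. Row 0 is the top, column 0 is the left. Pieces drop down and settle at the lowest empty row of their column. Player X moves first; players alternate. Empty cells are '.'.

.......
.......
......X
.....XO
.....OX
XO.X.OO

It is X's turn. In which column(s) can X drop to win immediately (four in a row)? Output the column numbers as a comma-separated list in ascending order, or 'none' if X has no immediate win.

col 0: drop X → no win
col 1: drop X → no win
col 2: drop X → no win
col 3: drop X → no win
col 4: drop X → no win
col 5: drop X → no win
col 6: drop X → no win

Answer: none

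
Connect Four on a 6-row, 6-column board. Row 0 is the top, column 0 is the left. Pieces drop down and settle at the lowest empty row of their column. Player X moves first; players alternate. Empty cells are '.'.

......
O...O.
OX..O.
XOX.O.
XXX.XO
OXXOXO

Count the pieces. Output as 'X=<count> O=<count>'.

X=10 O=10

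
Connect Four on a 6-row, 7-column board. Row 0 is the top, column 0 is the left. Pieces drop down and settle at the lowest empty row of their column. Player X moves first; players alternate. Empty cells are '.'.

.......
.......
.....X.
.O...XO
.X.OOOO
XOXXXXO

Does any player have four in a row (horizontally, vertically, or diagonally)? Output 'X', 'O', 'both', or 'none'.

both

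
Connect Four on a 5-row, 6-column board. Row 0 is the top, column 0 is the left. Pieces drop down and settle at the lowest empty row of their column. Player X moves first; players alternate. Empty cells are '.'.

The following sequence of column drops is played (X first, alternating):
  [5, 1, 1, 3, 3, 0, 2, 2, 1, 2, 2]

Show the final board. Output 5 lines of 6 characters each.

Move 1: X drops in col 5, lands at row 4
Move 2: O drops in col 1, lands at row 4
Move 3: X drops in col 1, lands at row 3
Move 4: O drops in col 3, lands at row 4
Move 5: X drops in col 3, lands at row 3
Move 6: O drops in col 0, lands at row 4
Move 7: X drops in col 2, lands at row 4
Move 8: O drops in col 2, lands at row 3
Move 9: X drops in col 1, lands at row 2
Move 10: O drops in col 2, lands at row 2
Move 11: X drops in col 2, lands at row 1

Answer: ......
..X...
.XO...
.XOX..
OOXO.X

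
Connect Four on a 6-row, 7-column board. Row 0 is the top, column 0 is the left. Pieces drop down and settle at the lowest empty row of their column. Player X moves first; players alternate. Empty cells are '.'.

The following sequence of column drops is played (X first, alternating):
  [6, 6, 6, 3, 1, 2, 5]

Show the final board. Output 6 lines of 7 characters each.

Answer: .......
.......
.......
......X
......O
.XOO.XX

Derivation:
Move 1: X drops in col 6, lands at row 5
Move 2: O drops in col 6, lands at row 4
Move 3: X drops in col 6, lands at row 3
Move 4: O drops in col 3, lands at row 5
Move 5: X drops in col 1, lands at row 5
Move 6: O drops in col 2, lands at row 5
Move 7: X drops in col 5, lands at row 5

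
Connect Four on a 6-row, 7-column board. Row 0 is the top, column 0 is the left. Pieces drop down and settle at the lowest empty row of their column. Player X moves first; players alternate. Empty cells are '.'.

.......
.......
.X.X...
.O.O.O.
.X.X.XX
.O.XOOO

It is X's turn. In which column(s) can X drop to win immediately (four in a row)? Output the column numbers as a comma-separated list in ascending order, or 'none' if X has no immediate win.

col 0: drop X → no win
col 1: drop X → no win
col 2: drop X → no win
col 3: drop X → no win
col 4: drop X → WIN!
col 5: drop X → no win
col 6: drop X → no win

Answer: 4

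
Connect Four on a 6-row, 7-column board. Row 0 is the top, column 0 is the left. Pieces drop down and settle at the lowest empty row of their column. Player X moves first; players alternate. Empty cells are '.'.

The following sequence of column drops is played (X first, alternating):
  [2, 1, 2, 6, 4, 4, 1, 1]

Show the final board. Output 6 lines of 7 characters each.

Answer: .......
.......
.......
.O.....
.XX.O..
.OX.X.O

Derivation:
Move 1: X drops in col 2, lands at row 5
Move 2: O drops in col 1, lands at row 5
Move 3: X drops in col 2, lands at row 4
Move 4: O drops in col 6, lands at row 5
Move 5: X drops in col 4, lands at row 5
Move 6: O drops in col 4, lands at row 4
Move 7: X drops in col 1, lands at row 4
Move 8: O drops in col 1, lands at row 3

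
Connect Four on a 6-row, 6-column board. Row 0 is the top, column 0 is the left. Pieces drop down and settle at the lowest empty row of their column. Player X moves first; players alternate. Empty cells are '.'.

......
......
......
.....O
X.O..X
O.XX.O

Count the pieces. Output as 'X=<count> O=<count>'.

X=4 O=4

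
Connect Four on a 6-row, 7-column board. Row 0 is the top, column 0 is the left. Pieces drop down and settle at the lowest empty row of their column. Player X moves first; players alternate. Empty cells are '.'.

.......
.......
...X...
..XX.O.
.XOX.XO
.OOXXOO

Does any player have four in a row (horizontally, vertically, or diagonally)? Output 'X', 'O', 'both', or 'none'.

X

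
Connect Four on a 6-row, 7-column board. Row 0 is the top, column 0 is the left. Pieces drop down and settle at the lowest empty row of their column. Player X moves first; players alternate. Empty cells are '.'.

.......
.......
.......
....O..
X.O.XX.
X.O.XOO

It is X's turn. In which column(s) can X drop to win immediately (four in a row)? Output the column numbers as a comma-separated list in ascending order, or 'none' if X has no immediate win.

col 0: drop X → no win
col 1: drop X → no win
col 2: drop X → no win
col 3: drop X → no win
col 4: drop X → no win
col 5: drop X → no win
col 6: drop X → no win

Answer: none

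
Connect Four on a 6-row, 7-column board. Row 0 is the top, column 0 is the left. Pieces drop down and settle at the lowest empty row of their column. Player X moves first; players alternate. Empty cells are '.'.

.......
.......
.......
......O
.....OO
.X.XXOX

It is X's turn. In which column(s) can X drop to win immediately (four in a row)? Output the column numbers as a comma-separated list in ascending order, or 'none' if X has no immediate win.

Answer: 2

Derivation:
col 0: drop X → no win
col 1: drop X → no win
col 2: drop X → WIN!
col 3: drop X → no win
col 4: drop X → no win
col 5: drop X → no win
col 6: drop X → no win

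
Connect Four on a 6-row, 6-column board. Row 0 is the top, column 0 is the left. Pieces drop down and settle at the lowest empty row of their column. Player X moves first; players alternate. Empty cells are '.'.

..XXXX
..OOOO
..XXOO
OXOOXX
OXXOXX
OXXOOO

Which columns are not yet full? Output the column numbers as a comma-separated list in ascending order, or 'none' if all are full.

Answer: 0,1

Derivation:
col 0: top cell = '.' → open
col 1: top cell = '.' → open
col 2: top cell = 'X' → FULL
col 3: top cell = 'X' → FULL
col 4: top cell = 'X' → FULL
col 5: top cell = 'X' → FULL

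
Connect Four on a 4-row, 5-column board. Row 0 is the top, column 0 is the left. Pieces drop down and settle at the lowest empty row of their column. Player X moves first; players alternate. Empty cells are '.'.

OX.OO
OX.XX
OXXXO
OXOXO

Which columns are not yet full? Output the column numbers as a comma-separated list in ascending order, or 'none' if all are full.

col 0: top cell = 'O' → FULL
col 1: top cell = 'X' → FULL
col 2: top cell = '.' → open
col 3: top cell = 'O' → FULL
col 4: top cell = 'O' → FULL

Answer: 2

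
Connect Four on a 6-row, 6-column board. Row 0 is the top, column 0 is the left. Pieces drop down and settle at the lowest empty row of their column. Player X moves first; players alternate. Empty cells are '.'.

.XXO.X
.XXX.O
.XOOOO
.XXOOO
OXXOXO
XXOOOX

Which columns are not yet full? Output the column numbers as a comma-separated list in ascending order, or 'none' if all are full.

Answer: 0,4

Derivation:
col 0: top cell = '.' → open
col 1: top cell = 'X' → FULL
col 2: top cell = 'X' → FULL
col 3: top cell = 'O' → FULL
col 4: top cell = '.' → open
col 5: top cell = 'X' → FULL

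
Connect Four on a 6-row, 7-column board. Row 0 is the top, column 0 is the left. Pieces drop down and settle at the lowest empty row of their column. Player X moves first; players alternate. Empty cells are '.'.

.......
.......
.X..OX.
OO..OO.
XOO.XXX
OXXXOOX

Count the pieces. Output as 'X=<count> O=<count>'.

X=10 O=10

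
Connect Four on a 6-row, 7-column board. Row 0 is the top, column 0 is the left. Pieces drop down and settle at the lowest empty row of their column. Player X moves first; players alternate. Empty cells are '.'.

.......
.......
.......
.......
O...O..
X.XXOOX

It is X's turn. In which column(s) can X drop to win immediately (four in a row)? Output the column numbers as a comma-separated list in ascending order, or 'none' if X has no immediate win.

Answer: 1

Derivation:
col 0: drop X → no win
col 1: drop X → WIN!
col 2: drop X → no win
col 3: drop X → no win
col 4: drop X → no win
col 5: drop X → no win
col 6: drop X → no win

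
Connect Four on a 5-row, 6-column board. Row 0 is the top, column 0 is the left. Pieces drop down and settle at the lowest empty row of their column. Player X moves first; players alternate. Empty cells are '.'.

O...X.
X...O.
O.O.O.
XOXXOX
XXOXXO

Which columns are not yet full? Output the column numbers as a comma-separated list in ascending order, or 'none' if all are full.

col 0: top cell = 'O' → FULL
col 1: top cell = '.' → open
col 2: top cell = '.' → open
col 3: top cell = '.' → open
col 4: top cell = 'X' → FULL
col 5: top cell = '.' → open

Answer: 1,2,3,5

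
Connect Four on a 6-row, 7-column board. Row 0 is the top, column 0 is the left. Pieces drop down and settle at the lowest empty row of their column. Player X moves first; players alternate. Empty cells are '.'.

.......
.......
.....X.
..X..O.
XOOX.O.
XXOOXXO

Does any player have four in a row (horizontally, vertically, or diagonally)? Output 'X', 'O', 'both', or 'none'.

none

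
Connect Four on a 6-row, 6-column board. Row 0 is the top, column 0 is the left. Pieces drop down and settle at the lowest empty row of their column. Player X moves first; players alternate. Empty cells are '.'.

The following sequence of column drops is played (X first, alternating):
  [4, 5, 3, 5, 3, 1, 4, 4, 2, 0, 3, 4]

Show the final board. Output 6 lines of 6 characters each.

Answer: ......
......
....O.
...XO.
...XXO
OOXXXO

Derivation:
Move 1: X drops in col 4, lands at row 5
Move 2: O drops in col 5, lands at row 5
Move 3: X drops in col 3, lands at row 5
Move 4: O drops in col 5, lands at row 4
Move 5: X drops in col 3, lands at row 4
Move 6: O drops in col 1, lands at row 5
Move 7: X drops in col 4, lands at row 4
Move 8: O drops in col 4, lands at row 3
Move 9: X drops in col 2, lands at row 5
Move 10: O drops in col 0, lands at row 5
Move 11: X drops in col 3, lands at row 3
Move 12: O drops in col 4, lands at row 2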